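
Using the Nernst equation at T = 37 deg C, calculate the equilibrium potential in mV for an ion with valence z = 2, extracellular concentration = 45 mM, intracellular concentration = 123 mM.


E = (RT/(zF)) * ln(C_out/C_in)
T = 37 + 273.15 = 310.15 K
E = (8.314 * 310.15 / (2 * 96485)) * ln(45/123)
E = -13.44 mV


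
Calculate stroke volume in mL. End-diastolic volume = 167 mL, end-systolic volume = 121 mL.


SV = EDV - ESV
SV = 167 - 121
SV = 46 mL


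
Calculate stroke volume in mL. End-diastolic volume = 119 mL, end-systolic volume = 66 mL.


SV = EDV - ESV
SV = 119 - 66
SV = 53 mL


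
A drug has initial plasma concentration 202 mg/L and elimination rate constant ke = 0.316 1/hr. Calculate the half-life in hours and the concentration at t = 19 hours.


t_half = ln(2) / ke = 0.693147 / 0.316 = 2.194 hr
C(t) = C0 * exp(-ke*t) = 202 * exp(-0.316*19)
C(19) = 0.4987 mg/L


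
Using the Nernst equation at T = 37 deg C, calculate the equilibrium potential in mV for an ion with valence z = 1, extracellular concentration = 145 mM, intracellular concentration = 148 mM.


E = (RT/(zF)) * ln(C_out/C_in)
T = 37 + 273.15 = 310.15 K
E = (8.314 * 310.15 / (1 * 96485)) * ln(145/148)
E = -0.5473 mV


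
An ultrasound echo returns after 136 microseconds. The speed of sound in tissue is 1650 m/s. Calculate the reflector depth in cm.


depth = c * t / 2
t = 136 us = 1.3600e-04 s
depth = 1650 * 1.3600e-04 / 2
depth = 0.1122 m = 11.22 cm


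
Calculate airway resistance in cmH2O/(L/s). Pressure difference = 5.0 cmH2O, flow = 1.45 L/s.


R = dP / flow
R = 5.0 / 1.45
R = 3.448 cmH2O/(L/s)


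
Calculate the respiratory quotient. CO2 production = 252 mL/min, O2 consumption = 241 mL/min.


RQ = VCO2 / VO2
RQ = 252 / 241
RQ = 1.046


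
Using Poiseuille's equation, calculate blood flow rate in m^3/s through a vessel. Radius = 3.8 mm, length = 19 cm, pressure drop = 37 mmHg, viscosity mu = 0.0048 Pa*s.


Q = pi*r^4*dP / (8*mu*L)
r = 0.0038 m, L = 0.19 m
dP = 37 mmHg = 4932.914 Pa
Q = 4.4290e-04 m^3/s


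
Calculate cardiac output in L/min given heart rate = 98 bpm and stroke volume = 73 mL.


CO = HR * SV
CO = 98 * 73 / 1000
CO = 7.154 L/min


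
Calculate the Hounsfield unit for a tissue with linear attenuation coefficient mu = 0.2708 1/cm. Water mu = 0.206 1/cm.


HU = ((mu_tissue - mu_water) / mu_water) * 1000
HU = ((0.2708 - 0.206) / 0.206) * 1000
HU = 314.6


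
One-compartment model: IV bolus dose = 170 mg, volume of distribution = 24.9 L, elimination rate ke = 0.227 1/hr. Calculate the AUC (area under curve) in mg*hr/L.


C0 = Dose/Vd = 170/24.9 = 6.82731 mg/L
AUC = C0/ke = 6.82731/0.227
AUC = 30.08 mg*hr/L


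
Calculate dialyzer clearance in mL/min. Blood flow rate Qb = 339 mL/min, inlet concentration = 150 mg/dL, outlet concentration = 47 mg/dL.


K = Qb * (Cb_in - Cb_out) / Cb_in
K = 339 * (150 - 47) / 150
K = 232.8 mL/min


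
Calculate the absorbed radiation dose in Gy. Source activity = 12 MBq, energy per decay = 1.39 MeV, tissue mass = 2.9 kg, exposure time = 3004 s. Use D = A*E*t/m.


A = 12 MBq = 1.2000e+07 Bq
E = 1.39 MeV = 2.22678e-13 J
D = A*E*t/m = 1.2000e+07*2.22678e-13*3004/2.9
D = 0.002768 Gy


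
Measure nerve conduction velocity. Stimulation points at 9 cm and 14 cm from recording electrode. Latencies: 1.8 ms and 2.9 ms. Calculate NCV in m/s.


Distance = (14 - 9) / 100 = 0.05 m
dt = (2.9 - 1.8) / 1000 = 0.0011 s
NCV = dist / dt = 45.45 m/s


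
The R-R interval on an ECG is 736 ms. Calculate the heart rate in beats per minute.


HR = 60 / RR_interval(s)
RR = 736 ms = 0.736 s
HR = 60 / 0.736 = 81.52 bpm


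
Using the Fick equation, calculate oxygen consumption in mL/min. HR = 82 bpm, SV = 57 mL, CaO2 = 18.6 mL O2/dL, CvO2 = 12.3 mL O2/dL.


CO = HR*SV = 82*57/1000 = 4.674 L/min
a-v O2 diff = 18.6 - 12.3 = 6.3 mL/dL
VO2 = CO * (CaO2-CvO2) * 10 dL/L
VO2 = 4.674 * 6.3 * 10
VO2 = 294.5 mL/min


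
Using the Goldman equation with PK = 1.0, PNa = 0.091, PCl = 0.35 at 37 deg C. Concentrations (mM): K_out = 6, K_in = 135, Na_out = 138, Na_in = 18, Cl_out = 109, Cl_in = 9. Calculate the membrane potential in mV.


Vm = (RT/F)*ln((PK*Ko + PNa*Nao + PCl*Cli)/(PK*Ki + PNa*Nai + PCl*Clo))
Numer = 21.708, Denom = 174.788
Vm = -55.75 mV


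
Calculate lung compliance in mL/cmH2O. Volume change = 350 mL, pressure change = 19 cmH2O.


C = dV / dP
C = 350 / 19
C = 18.42 mL/cmH2O


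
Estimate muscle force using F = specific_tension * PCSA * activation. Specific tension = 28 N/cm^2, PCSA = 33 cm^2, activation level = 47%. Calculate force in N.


F = sigma * PCSA * activation
F = 28 * 33 * 0.47
F = 434.3 N


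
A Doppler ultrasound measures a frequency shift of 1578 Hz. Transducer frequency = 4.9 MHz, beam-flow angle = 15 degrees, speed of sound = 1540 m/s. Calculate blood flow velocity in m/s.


v = fd * c / (2 * f0 * cos(theta))
v = 1578 * 1540 / (2 * 4.9000e+06 * cos(15))
v = 0.2567 m/s


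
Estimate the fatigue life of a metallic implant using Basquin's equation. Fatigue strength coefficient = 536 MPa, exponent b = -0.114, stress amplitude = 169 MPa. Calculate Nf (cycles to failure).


sigma_a = sigma_f' * (2Nf)^b
2Nf = (sigma_a/sigma_f')^(1/b)
2Nf = (169/536)^(1/-0.114)
2Nf = 24956.069
Nf = 1.248e+04


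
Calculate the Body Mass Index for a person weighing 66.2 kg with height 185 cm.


BMI = weight / height^2
height = 185 cm = 1.85 m
BMI = 66.2 / 1.85^2
BMI = 19.34 kg/m^2


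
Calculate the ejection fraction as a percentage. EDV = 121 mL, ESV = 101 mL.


SV = EDV - ESV = 121 - 101 = 20 mL
EF = SV/EDV * 100 = 20/121 * 100
EF = 16.53%


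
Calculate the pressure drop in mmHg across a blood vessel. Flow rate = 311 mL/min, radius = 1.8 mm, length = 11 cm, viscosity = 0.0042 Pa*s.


dP = 8*mu*L*Q / (pi*r^4)
Q = 311 mL/min = 5.18333e-06 m^3/s
dP = 580.899 Pa = 580.899 / 133.322 mmHg = 4.357 mmHg


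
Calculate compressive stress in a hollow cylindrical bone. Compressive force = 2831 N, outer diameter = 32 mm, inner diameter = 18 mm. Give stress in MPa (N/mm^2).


A = pi*(r_o^2 - r_i^2)
r_o = 16 mm, r_i = 9 mm
A = 549.779 mm^2
sigma = F/A = 2831 / 549.779
sigma = 5.149 MPa


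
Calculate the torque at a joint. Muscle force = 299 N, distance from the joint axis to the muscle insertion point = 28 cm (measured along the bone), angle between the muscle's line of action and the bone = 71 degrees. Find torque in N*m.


Torque = F * d * sin(theta)   (moment arm = d*sin(theta))
d = 28 cm = 0.28 m
Torque = 299 * 0.28 * sin(71)
Torque = 79.16 N*m


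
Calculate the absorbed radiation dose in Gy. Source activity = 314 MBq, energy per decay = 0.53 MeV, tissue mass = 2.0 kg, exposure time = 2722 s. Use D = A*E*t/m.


A = 314 MBq = 3.1400e+08 Bq
E = 0.53 MeV = 8.4906e-14 J
D = A*E*t/m = 3.1400e+08*8.4906e-14*2722/2.0
D = 0.03628 Gy


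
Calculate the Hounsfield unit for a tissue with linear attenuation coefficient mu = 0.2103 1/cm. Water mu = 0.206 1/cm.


HU = ((mu_tissue - mu_water) / mu_water) * 1000
HU = ((0.2103 - 0.206) / 0.206) * 1000
HU = 20.87


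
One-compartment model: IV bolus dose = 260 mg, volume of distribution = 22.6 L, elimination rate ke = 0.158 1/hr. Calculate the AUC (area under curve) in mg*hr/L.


C0 = Dose/Vd = 260/22.6 = 11.5044 mg/L
AUC = C0/ke = 11.5044/0.158
AUC = 72.81 mg*hr/L


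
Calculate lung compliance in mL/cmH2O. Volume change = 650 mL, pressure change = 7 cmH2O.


C = dV / dP
C = 650 / 7
C = 92.86 mL/cmH2O


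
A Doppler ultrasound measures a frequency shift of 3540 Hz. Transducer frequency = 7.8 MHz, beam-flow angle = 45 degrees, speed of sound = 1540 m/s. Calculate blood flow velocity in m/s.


v = fd * c / (2 * f0 * cos(theta))
v = 3540 * 1540 / (2 * 7.8000e+06 * cos(45))
v = 0.4942 m/s


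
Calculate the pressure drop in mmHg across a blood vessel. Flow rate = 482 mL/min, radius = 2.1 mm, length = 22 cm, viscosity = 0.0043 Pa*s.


dP = 8*mu*L*Q / (pi*r^4)
Q = 482 mL/min = 8.03333e-06 m^3/s
dP = 995.061 Pa = 995.061 / 133.322 mmHg = 7.464 mmHg


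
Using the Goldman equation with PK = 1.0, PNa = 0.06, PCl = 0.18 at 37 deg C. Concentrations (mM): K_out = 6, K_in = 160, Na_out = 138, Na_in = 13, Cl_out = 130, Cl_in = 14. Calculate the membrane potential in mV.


Vm = (RT/F)*ln((PK*Ko + PNa*Nao + PCl*Cli)/(PK*Ki + PNa*Nai + PCl*Clo))
Numer = 16.8, Denom = 184.18
Vm = -63.99 mV


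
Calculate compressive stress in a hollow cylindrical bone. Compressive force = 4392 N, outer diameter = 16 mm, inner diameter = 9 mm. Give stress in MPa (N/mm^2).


A = pi*(r_o^2 - r_i^2)
r_o = 8 mm, r_i = 4.5 mm
A = 137.445 mm^2
sigma = F/A = 4392 / 137.445
sigma = 31.95 MPa


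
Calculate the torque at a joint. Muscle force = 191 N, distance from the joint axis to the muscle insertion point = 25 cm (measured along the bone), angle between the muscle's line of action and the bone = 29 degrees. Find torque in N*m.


Torque = F * d * sin(theta)   (moment arm = d*sin(theta))
d = 25 cm = 0.25 m
Torque = 191 * 0.25 * sin(29)
Torque = 23.15 N*m


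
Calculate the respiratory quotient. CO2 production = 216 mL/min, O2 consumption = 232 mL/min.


RQ = VCO2 / VO2
RQ = 216 / 232
RQ = 0.931


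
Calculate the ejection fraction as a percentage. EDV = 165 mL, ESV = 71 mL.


SV = EDV - ESV = 165 - 71 = 94 mL
EF = SV/EDV * 100 = 94/165 * 100
EF = 56.97%


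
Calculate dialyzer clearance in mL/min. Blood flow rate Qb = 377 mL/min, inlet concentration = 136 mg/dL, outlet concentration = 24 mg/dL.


K = Qb * (Cb_in - Cb_out) / Cb_in
K = 377 * (136 - 24) / 136
K = 310.5 mL/min


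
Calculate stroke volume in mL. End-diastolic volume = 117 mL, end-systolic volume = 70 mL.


SV = EDV - ESV
SV = 117 - 70
SV = 47 mL


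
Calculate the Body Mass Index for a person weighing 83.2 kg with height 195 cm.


BMI = weight / height^2
height = 195 cm = 1.95 m
BMI = 83.2 / 1.95^2
BMI = 21.88 kg/m^2


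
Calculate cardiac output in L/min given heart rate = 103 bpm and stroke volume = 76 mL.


CO = HR * SV
CO = 103 * 76 / 1000
CO = 7.828 L/min


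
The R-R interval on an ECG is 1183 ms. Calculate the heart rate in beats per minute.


HR = 60 / RR_interval(s)
RR = 1183 ms = 1.183 s
HR = 60 / 1.183 = 50.72 bpm


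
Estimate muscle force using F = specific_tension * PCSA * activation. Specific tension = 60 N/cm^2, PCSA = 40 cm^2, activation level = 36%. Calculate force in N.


F = sigma * PCSA * activation
F = 60 * 40 * 0.36
F = 864 N


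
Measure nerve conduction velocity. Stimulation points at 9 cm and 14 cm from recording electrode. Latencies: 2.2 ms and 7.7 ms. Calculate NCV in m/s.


Distance = (14 - 9) / 100 = 0.05 m
dt = (7.7 - 2.2) / 1000 = 0.0055 s
NCV = dist / dt = 9.091 m/s


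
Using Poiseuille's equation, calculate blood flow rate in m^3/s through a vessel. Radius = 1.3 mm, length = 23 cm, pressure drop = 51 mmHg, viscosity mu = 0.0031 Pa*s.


Q = pi*r^4*dP / (8*mu*L)
r = 0.0013 m, L = 0.23 m
dP = 51 mmHg = 6799.422 Pa
Q = 1.0696e-05 m^3/s


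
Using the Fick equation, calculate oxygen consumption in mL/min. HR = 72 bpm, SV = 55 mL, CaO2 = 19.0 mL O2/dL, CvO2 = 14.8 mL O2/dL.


CO = HR*SV = 72*55/1000 = 3.96 L/min
a-v O2 diff = 19.0 - 14.8 = 4.2 mL/dL
VO2 = CO * (CaO2-CvO2) * 10 dL/L
VO2 = 3.96 * 4.2 * 10
VO2 = 166.3 mL/min


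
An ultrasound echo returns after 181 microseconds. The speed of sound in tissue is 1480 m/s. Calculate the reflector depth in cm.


depth = c * t / 2
t = 181 us = 1.8100e-04 s
depth = 1480 * 1.8100e-04 / 2
depth = 0.13394 m = 13.394 cm


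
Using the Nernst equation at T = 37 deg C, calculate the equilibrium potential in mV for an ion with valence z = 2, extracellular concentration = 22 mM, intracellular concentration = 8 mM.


E = (RT/(zF)) * ln(C_out/C_in)
T = 37 + 273.15 = 310.15 K
E = (8.314 * 310.15 / (2 * 96485)) * ln(22/8)
E = 13.52 mV


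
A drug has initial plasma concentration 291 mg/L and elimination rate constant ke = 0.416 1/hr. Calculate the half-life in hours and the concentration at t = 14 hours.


t_half = ln(2) / ke = 0.693147 / 0.416 = 1.666 hr
C(t) = C0 * exp(-ke*t) = 291 * exp(-0.416*14)
C(14) = 0.8601 mg/L


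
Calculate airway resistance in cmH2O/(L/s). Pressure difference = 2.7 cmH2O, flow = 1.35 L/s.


R = dP / flow
R = 2.7 / 1.35
R = 2 cmH2O/(L/s)


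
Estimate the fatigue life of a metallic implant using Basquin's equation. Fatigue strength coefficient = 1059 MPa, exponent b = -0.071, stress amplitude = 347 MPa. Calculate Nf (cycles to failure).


sigma_a = sigma_f' * (2Nf)^b
2Nf = (sigma_a/sigma_f')^(1/b)
2Nf = (347/1059)^(1/-0.071)
2Nf = 6681593.9
Nf = 3.3408e+06


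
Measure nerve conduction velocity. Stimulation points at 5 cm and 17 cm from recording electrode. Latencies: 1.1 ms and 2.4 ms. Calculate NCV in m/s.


Distance = (17 - 5) / 100 = 0.12 m
dt = (2.4 - 1.1) / 1000 = 0.0013 s
NCV = dist / dt = 92.31 m/s


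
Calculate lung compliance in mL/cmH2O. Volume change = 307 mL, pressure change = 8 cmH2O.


C = dV / dP
C = 307 / 8
C = 38.38 mL/cmH2O


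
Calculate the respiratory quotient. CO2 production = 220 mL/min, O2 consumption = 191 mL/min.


RQ = VCO2 / VO2
RQ = 220 / 191
RQ = 1.152


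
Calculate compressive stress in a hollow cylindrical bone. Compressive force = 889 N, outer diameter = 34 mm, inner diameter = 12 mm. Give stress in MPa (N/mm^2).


A = pi*(r_o^2 - r_i^2)
r_o = 17 mm, r_i = 6 mm
A = 794.823 mm^2
sigma = F/A = 889 / 794.823
sigma = 1.118 MPa


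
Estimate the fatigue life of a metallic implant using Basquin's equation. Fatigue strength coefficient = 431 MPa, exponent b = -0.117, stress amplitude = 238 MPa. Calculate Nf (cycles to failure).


sigma_a = sigma_f' * (2Nf)^b
2Nf = (sigma_a/sigma_f')^(1/b)
2Nf = (238/431)^(1/-0.117)
2Nf = 160.05756
Nf = 80.03


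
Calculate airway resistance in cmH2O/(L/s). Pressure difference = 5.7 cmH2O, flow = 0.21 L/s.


R = dP / flow
R = 5.7 / 0.21
R = 27.14 cmH2O/(L/s)


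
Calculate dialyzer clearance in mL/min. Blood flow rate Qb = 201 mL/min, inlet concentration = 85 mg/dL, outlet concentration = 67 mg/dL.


K = Qb * (Cb_in - Cb_out) / Cb_in
K = 201 * (85 - 67) / 85
K = 42.56 mL/min


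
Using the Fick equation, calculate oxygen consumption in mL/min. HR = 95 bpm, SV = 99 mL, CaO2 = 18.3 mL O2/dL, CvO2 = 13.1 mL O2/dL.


CO = HR*SV = 95*99/1000 = 9.405 L/min
a-v O2 diff = 18.3 - 13.1 = 5.2 mL/dL
VO2 = CO * (CaO2-CvO2) * 10 dL/L
VO2 = 9.405 * 5.2 * 10
VO2 = 489.1 mL/min


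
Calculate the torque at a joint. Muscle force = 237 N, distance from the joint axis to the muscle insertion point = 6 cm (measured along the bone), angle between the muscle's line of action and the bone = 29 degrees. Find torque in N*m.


Torque = F * d * sin(theta)   (moment arm = d*sin(theta))
d = 6 cm = 0.06 m
Torque = 237 * 0.06 * sin(29)
Torque = 6.894 N*m


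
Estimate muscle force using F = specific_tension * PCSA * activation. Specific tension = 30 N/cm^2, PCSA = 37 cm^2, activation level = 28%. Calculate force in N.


F = sigma * PCSA * activation
F = 30 * 37 * 0.28
F = 310.8 N


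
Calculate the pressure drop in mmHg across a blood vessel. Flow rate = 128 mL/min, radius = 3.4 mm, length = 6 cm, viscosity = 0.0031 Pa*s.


dP = 8*mu*L*Q / (pi*r^4)
Q = 128 mL/min = 2.13333e-06 m^3/s
dP = 7.56128 Pa = 7.56128 / 133.322 mmHg = 0.05671 mmHg


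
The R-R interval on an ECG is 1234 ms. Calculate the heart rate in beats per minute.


HR = 60 / RR_interval(s)
RR = 1234 ms = 1.234 s
HR = 60 / 1.234 = 48.62 bpm


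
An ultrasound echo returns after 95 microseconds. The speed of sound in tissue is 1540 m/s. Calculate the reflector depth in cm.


depth = c * t / 2
t = 95 us = 9.5000e-05 s
depth = 1540 * 9.5000e-05 / 2
depth = 0.07315 m = 7.315 cm


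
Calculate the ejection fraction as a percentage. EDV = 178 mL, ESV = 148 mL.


SV = EDV - ESV = 178 - 148 = 30 mL
EF = SV/EDV * 100 = 30/178 * 100
EF = 16.85%


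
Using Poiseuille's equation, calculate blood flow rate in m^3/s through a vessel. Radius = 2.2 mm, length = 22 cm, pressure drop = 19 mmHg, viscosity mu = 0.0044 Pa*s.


Q = pi*r^4*dP / (8*mu*L)
r = 0.0022 m, L = 0.22 m
dP = 19 mmHg = 2533.118 Pa
Q = 2.4073e-05 m^3/s


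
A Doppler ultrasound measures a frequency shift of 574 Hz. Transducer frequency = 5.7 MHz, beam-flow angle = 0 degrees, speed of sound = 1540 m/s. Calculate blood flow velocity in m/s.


v = fd * c / (2 * f0 * cos(theta))
v = 574 * 1540 / (2 * 5.7000e+06 * cos(0))
v = 0.07754 m/s


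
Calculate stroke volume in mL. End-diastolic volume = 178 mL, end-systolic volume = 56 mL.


SV = EDV - ESV
SV = 178 - 56
SV = 122 mL


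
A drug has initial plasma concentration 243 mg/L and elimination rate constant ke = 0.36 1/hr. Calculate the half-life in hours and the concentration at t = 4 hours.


t_half = ln(2) / ke = 0.693147 / 0.36 = 1.925 hr
C(t) = C0 * exp(-ke*t) = 243 * exp(-0.36*4)
C(4) = 57.57 mg/L


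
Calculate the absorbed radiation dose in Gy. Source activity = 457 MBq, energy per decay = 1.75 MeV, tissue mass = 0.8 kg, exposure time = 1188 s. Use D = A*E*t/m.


A = 457 MBq = 4.5700e+08 Bq
E = 1.75 MeV = 2.8035e-13 J
D = A*E*t/m = 4.5700e+08*2.8035e-13*1188/0.8
D = 0.1903 Gy


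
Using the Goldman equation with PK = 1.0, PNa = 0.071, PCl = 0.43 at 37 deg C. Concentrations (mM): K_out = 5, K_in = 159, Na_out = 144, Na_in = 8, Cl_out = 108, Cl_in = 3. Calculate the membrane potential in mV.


Vm = (RT/F)*ln((PK*Ko + PNa*Nao + PCl*Cli)/(PK*Ki + PNa*Nai + PCl*Clo))
Numer = 16.514, Denom = 206.008
Vm = -67.45 mV


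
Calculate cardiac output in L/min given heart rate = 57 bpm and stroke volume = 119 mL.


CO = HR * SV
CO = 57 * 119 / 1000
CO = 6.783 L/min


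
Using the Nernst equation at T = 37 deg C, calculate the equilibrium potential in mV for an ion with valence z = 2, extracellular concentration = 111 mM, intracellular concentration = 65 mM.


E = (RT/(zF)) * ln(C_out/C_in)
T = 37 + 273.15 = 310.15 K
E = (8.314 * 310.15 / (2 * 96485)) * ln(111/65)
E = 7.151 mV


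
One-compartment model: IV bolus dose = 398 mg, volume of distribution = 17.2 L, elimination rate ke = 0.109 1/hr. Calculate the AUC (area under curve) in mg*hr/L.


C0 = Dose/Vd = 398/17.2 = 23.1395 mg/L
AUC = C0/ke = 23.1395/0.109
AUC = 212.3 mg*hr/L


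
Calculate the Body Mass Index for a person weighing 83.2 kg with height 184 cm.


BMI = weight / height^2
height = 184 cm = 1.84 m
BMI = 83.2 / 1.84^2
BMI = 24.57 kg/m^2


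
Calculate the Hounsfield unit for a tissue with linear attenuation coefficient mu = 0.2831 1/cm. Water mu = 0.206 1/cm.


HU = ((mu_tissue - mu_water) / mu_water) * 1000
HU = ((0.2831 - 0.206) / 0.206) * 1000
HU = 374.3


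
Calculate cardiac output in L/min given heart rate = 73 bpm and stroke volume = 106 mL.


CO = HR * SV
CO = 73 * 106 / 1000
CO = 7.738 L/min


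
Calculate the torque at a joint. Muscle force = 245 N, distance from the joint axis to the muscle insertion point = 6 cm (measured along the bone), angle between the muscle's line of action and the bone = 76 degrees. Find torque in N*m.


Torque = F * d * sin(theta)   (moment arm = d*sin(theta))
d = 6 cm = 0.06 m
Torque = 245 * 0.06 * sin(76)
Torque = 14.26 N*m


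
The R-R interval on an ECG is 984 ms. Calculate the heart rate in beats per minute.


HR = 60 / RR_interval(s)
RR = 984 ms = 0.984 s
HR = 60 / 0.984 = 60.98 bpm


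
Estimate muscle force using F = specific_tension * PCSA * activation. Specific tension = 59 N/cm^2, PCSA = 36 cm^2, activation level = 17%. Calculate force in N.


F = sigma * PCSA * activation
F = 59 * 36 * 0.17
F = 361.1 N


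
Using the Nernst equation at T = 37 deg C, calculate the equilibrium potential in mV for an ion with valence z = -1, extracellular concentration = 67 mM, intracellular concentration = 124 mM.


E = (RT/(zF)) * ln(C_out/C_in)
T = 37 + 273.15 = 310.15 K
E = (8.314 * 310.15 / (-1 * 96485)) * ln(67/124)
E = 16.45 mV


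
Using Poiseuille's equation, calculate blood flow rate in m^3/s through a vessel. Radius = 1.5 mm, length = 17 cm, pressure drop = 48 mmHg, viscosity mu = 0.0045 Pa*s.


Q = pi*r^4*dP / (8*mu*L)
r = 0.0015 m, L = 0.17 m
dP = 48 mmHg = 6399.456 Pa
Q = 1.6631e-05 m^3/s


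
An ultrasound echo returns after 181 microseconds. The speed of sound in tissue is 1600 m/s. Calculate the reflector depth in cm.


depth = c * t / 2
t = 181 us = 1.8100e-04 s
depth = 1600 * 1.8100e-04 / 2
depth = 0.1448 m = 14.48 cm


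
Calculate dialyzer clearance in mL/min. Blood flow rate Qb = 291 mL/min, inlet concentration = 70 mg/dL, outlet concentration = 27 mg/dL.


K = Qb * (Cb_in - Cb_out) / Cb_in
K = 291 * (70 - 27) / 70
K = 178.8 mL/min


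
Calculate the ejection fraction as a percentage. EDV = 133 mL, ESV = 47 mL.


SV = EDV - ESV = 133 - 47 = 86 mL
EF = SV/EDV * 100 = 86/133 * 100
EF = 64.66%


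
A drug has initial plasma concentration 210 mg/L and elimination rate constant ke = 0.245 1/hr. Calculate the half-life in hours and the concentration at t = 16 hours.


t_half = ln(2) / ke = 0.693147 / 0.245 = 2.829 hr
C(t) = C0 * exp(-ke*t) = 210 * exp(-0.245*16)
C(16) = 4.167 mg/L


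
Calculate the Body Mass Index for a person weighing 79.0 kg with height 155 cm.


BMI = weight / height^2
height = 155 cm = 1.55 m
BMI = 79.0 / 1.55^2
BMI = 32.88 kg/m^2


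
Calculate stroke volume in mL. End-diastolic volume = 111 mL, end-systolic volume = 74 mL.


SV = EDV - ESV
SV = 111 - 74
SV = 37 mL


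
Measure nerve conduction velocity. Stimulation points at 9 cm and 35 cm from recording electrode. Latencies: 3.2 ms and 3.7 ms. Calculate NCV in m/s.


Distance = (35 - 9) / 100 = 0.26 m
dt = (3.7 - 3.2) / 1000 = 5.0000e-04 s
NCV = dist / dt = 520 m/s


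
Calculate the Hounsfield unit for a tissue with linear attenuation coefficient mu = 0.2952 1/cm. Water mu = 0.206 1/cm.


HU = ((mu_tissue - mu_water) / mu_water) * 1000
HU = ((0.2952 - 0.206) / 0.206) * 1000
HU = 433


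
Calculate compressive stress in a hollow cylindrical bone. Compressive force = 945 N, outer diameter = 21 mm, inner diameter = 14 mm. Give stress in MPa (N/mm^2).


A = pi*(r_o^2 - r_i^2)
r_o = 10.5 mm, r_i = 7 mm
A = 192.423 mm^2
sigma = F/A = 945 / 192.423
sigma = 4.911 MPa


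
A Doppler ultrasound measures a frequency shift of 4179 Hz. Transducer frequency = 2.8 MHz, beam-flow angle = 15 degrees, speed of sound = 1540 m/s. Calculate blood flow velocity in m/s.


v = fd * c / (2 * f0 * cos(theta))
v = 4179 * 1540 / (2 * 2.8000e+06 * cos(15))
v = 1.19 m/s


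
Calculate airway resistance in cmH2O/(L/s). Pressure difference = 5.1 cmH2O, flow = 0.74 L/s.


R = dP / flow
R = 5.1 / 0.74
R = 6.892 cmH2O/(L/s)


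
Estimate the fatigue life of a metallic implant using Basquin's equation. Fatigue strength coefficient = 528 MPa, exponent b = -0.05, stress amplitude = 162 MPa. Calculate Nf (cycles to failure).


sigma_a = sigma_f' * (2Nf)^b
2Nf = (sigma_a/sigma_f')^(1/b)
2Nf = (162/528)^(1/-0.05)
2Nf = 1.8296927e+10
Nf = 9.1485e+09


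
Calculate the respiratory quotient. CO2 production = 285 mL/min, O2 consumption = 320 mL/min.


RQ = VCO2 / VO2
RQ = 285 / 320
RQ = 0.8906


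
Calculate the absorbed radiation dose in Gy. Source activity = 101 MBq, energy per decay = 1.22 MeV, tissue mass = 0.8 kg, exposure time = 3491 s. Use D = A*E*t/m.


A = 101 MBq = 1.0100e+08 Bq
E = 1.22 MeV = 1.95444e-13 J
D = A*E*t/m = 1.0100e+08*1.95444e-13*3491/0.8
D = 0.08614 Gy


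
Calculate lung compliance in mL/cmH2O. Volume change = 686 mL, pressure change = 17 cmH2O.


C = dV / dP
C = 686 / 17
C = 40.35 mL/cmH2O


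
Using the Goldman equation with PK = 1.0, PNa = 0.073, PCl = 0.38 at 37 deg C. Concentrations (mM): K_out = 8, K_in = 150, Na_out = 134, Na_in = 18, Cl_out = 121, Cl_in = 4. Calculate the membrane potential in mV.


Vm = (RT/F)*ln((PK*Ko + PNa*Nao + PCl*Cli)/(PK*Ki + PNa*Nai + PCl*Clo))
Numer = 19.302, Denom = 197.294
Vm = -62.12 mV


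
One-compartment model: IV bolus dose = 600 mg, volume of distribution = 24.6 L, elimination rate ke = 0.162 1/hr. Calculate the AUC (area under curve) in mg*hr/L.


C0 = Dose/Vd = 600/24.6 = 24.3902 mg/L
AUC = C0/ke = 24.3902/0.162
AUC = 150.6 mg*hr/L


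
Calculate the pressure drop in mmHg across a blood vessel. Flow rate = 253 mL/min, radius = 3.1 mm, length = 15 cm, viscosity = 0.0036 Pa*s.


dP = 8*mu*L*Q / (pi*r^4)
Q = 253 mL/min = 4.21667e-06 m^3/s
dP = 62.7851 Pa = 62.7851 / 133.322 mmHg = 0.4709 mmHg


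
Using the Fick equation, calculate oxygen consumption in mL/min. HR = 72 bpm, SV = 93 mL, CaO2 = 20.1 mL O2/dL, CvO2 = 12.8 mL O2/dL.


CO = HR*SV = 72*93/1000 = 6.696 L/min
a-v O2 diff = 20.1 - 12.8 = 7.3 mL/dL
VO2 = CO * (CaO2-CvO2) * 10 dL/L
VO2 = 6.696 * 7.3 * 10
VO2 = 488.8 mL/min


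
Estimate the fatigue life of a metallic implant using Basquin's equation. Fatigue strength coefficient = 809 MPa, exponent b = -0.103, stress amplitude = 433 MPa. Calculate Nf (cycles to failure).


sigma_a = sigma_f' * (2Nf)^b
2Nf = (sigma_a/sigma_f')^(1/b)
2Nf = (433/809)^(1/-0.103)
2Nf = 432.05601
Nf = 216


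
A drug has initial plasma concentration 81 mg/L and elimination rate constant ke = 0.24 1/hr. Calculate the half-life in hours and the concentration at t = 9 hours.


t_half = ln(2) / ke = 0.693147 / 0.24 = 2.888 hr
C(t) = C0 * exp(-ke*t) = 81 * exp(-0.24*9)
C(9) = 9.341 mg/L


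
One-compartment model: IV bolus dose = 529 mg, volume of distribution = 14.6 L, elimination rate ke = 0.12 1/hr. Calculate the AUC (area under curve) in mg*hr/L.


C0 = Dose/Vd = 529/14.6 = 36.2329 mg/L
AUC = C0/ke = 36.2329/0.12
AUC = 301.9 mg*hr/L


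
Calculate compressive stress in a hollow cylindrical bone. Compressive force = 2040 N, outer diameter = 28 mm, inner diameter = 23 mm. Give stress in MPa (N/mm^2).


A = pi*(r_o^2 - r_i^2)
r_o = 14 mm, r_i = 11.5 mm
A = 200.277 mm^2
sigma = F/A = 2040 / 200.277
sigma = 10.19 MPa


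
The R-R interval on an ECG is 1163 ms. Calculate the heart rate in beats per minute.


HR = 60 / RR_interval(s)
RR = 1163 ms = 1.163 s
HR = 60 / 1.163 = 51.59 bpm


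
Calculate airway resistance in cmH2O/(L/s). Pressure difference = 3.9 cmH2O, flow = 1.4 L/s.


R = dP / flow
R = 3.9 / 1.4
R = 2.786 cmH2O/(L/s)


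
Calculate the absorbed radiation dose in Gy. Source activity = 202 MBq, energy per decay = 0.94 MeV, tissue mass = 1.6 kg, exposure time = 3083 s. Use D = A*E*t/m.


A = 202 MBq = 2.0200e+08 Bq
E = 0.94 MeV = 1.50588e-13 J
D = A*E*t/m = 2.0200e+08*1.50588e-13*3083/1.6
D = 0.05861 Gy


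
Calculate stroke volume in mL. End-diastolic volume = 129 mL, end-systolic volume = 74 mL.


SV = EDV - ESV
SV = 129 - 74
SV = 55 mL


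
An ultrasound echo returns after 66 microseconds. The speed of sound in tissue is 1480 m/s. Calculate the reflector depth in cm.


depth = c * t / 2
t = 66 us = 6.6000e-05 s
depth = 1480 * 6.6000e-05 / 2
depth = 0.04884 m = 4.884 cm


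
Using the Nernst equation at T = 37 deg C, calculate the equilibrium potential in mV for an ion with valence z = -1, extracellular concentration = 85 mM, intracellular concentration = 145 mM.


E = (RT/(zF)) * ln(C_out/C_in)
T = 37 + 273.15 = 310.15 K
E = (8.314 * 310.15 / (-1 * 96485)) * ln(85/145)
E = 14.27 mV


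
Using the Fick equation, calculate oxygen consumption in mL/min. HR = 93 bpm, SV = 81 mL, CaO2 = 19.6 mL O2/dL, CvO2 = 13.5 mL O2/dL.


CO = HR*SV = 93*81/1000 = 7.533 L/min
a-v O2 diff = 19.6 - 13.5 = 6.1 mL/dL
VO2 = CO * (CaO2-CvO2) * 10 dL/L
VO2 = 7.533 * 6.1 * 10
VO2 = 459.5 mL/min


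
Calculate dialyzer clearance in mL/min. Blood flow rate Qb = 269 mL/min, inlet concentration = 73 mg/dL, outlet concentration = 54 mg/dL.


K = Qb * (Cb_in - Cb_out) / Cb_in
K = 269 * (73 - 54) / 73
K = 70.01 mL/min


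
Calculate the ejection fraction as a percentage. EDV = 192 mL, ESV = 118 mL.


SV = EDV - ESV = 192 - 118 = 74 mL
EF = SV/EDV * 100 = 74/192 * 100
EF = 38.54%


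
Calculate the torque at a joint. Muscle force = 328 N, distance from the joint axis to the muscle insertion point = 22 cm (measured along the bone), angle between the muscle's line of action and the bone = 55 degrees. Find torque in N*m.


Torque = F * d * sin(theta)   (moment arm = d*sin(theta))
d = 22 cm = 0.22 m
Torque = 328 * 0.22 * sin(55)
Torque = 59.11 N*m


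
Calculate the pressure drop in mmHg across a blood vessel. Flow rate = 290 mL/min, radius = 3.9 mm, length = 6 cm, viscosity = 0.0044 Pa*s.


dP = 8*mu*L*Q / (pi*r^4)
Q = 290 mL/min = 4.83333e-06 m^3/s
dP = 14.0453 Pa = 14.0453 / 133.322 mmHg = 0.1053 mmHg


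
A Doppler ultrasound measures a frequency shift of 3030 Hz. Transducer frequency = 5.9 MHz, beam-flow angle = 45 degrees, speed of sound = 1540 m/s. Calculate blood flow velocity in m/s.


v = fd * c / (2 * f0 * cos(theta))
v = 3030 * 1540 / (2 * 5.9000e+06 * cos(45))
v = 0.5592 m/s


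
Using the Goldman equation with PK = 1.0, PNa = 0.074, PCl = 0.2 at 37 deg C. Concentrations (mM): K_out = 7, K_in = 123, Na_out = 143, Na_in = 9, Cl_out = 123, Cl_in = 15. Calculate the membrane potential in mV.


Vm = (RT/F)*ln((PK*Ko + PNa*Nao + PCl*Cli)/(PK*Ki + PNa*Nai + PCl*Clo))
Numer = 20.582, Denom = 148.266
Vm = -52.77 mV


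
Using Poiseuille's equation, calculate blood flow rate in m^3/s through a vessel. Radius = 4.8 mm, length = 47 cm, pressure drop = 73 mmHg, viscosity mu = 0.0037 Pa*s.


Q = pi*r^4*dP / (8*mu*L)
r = 0.0048 m, L = 0.47 m
dP = 73 mmHg = 9732.506 Pa
Q = 0.001167 m^3/s


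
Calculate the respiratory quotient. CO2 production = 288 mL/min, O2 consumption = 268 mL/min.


RQ = VCO2 / VO2
RQ = 288 / 268
RQ = 1.075


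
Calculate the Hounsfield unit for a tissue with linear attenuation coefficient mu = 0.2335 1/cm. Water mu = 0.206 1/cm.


HU = ((mu_tissue - mu_water) / mu_water) * 1000
HU = ((0.2335 - 0.206) / 0.206) * 1000
HU = 133.5


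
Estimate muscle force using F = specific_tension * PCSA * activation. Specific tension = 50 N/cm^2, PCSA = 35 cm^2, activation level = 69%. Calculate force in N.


F = sigma * PCSA * activation
F = 50 * 35 * 0.69
F = 1208 N


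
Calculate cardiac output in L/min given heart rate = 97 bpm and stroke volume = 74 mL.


CO = HR * SV
CO = 97 * 74 / 1000
CO = 7.178 L/min


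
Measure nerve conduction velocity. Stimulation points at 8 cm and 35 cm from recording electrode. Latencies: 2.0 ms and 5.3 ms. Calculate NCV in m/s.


Distance = (35 - 8) / 100 = 0.27 m
dt = (5.3 - 2.0) / 1000 = 0.0033 s
NCV = dist / dt = 81.82 m/s


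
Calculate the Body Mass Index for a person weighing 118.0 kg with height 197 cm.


BMI = weight / height^2
height = 197 cm = 1.97 m
BMI = 118.0 / 1.97^2
BMI = 30.41 kg/m^2


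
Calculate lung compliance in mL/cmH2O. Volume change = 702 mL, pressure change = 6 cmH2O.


C = dV / dP
C = 702 / 6
C = 117 mL/cmH2O


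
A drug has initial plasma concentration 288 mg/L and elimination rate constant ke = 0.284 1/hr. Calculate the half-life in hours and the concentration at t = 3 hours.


t_half = ln(2) / ke = 0.693147 / 0.284 = 2.441 hr
C(t) = C0 * exp(-ke*t) = 288 * exp(-0.284*3)
C(3) = 122.8 mg/L


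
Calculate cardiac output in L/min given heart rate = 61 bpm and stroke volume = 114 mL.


CO = HR * SV
CO = 61 * 114 / 1000
CO = 6.954 L/min


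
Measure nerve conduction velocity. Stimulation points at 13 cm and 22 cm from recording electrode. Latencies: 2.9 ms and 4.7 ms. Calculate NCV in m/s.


Distance = (22 - 13) / 100 = 0.09 m
dt = (4.7 - 2.9) / 1000 = 0.0018 s
NCV = dist / dt = 50 m/s


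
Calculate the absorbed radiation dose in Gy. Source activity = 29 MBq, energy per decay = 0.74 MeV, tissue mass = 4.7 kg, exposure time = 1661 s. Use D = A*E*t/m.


A = 29 MBq = 2.9000e+07 Bq
E = 0.74 MeV = 1.18548e-13 J
D = A*E*t/m = 2.9000e+07*1.18548e-13*1661/4.7
D = 0.001215 Gy


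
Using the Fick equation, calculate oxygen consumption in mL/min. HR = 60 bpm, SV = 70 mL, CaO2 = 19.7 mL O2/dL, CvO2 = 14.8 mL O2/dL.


CO = HR*SV = 60*70/1000 = 4.2 L/min
a-v O2 diff = 19.7 - 14.8 = 4.9 mL/dL
VO2 = CO * (CaO2-CvO2) * 10 dL/L
VO2 = 4.2 * 4.9 * 10
VO2 = 205.8 mL/min


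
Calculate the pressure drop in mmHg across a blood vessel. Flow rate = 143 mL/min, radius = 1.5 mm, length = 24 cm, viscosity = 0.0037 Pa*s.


dP = 8*mu*L*Q / (pi*r^4)
Q = 143 mL/min = 2.38333e-06 m^3/s
dP = 1064.57 Pa = 1064.57 / 133.322 mmHg = 7.985 mmHg


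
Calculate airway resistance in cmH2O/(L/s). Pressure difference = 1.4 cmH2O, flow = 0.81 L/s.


R = dP / flow
R = 1.4 / 0.81
R = 1.728 cmH2O/(L/s)


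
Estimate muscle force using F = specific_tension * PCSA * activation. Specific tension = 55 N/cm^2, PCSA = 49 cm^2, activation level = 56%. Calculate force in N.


F = sigma * PCSA * activation
F = 55 * 49 * 0.56
F = 1509 N


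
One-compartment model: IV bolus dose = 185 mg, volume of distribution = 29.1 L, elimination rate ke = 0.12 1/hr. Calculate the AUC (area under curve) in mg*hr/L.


C0 = Dose/Vd = 185/29.1 = 6.35739 mg/L
AUC = C0/ke = 6.35739/0.12
AUC = 52.98 mg*hr/L


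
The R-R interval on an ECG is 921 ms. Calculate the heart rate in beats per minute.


HR = 60 / RR_interval(s)
RR = 921 ms = 0.921 s
HR = 60 / 0.921 = 65.15 bpm


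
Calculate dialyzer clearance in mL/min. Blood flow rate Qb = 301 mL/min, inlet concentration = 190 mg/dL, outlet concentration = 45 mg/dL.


K = Qb * (Cb_in - Cb_out) / Cb_in
K = 301 * (190 - 45) / 190
K = 229.7 mL/min


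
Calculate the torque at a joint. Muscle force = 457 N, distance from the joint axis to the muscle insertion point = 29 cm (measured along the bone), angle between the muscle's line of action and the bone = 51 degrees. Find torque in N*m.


Torque = F * d * sin(theta)   (moment arm = d*sin(theta))
d = 29 cm = 0.29 m
Torque = 457 * 0.29 * sin(51)
Torque = 103 N*m


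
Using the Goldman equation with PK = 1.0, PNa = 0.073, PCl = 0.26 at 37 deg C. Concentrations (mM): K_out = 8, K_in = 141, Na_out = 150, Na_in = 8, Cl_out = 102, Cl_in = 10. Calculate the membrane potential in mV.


Vm = (RT/F)*ln((PK*Ko + PNa*Nao + PCl*Cli)/(PK*Ki + PNa*Nai + PCl*Clo))
Numer = 21.55, Denom = 168.104
Vm = -54.9 mV


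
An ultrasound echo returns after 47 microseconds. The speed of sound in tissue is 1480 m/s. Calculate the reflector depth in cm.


depth = c * t / 2
t = 47 us = 4.7000e-05 s
depth = 1480 * 4.7000e-05 / 2
depth = 0.03478 m = 3.478 cm


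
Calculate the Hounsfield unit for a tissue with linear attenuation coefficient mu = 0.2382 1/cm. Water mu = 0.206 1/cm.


HU = ((mu_tissue - mu_water) / mu_water) * 1000
HU = ((0.2382 - 0.206) / 0.206) * 1000
HU = 156.3


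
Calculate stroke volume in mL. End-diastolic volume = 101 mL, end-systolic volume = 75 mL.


SV = EDV - ESV
SV = 101 - 75
SV = 26 mL


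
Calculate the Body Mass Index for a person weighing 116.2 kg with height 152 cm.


BMI = weight / height^2
height = 152 cm = 1.52 m
BMI = 116.2 / 1.52^2
BMI = 50.29 kg/m^2


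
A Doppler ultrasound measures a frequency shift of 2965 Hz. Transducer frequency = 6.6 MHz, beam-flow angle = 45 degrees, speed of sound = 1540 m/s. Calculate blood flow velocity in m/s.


v = fd * c / (2 * f0 * cos(theta))
v = 2965 * 1540 / (2 * 6.6000e+06 * cos(45))
v = 0.4892 m/s


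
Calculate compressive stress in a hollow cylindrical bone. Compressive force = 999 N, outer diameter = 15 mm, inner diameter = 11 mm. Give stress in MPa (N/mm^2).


A = pi*(r_o^2 - r_i^2)
r_o = 7.5 mm, r_i = 5.5 mm
A = 81.6814 mm^2
sigma = F/A = 999 / 81.6814
sigma = 12.23 MPa


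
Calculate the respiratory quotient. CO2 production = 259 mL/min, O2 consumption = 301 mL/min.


RQ = VCO2 / VO2
RQ = 259 / 301
RQ = 0.8605


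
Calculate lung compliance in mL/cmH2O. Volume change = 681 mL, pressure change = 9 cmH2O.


C = dV / dP
C = 681 / 9
C = 75.67 mL/cmH2O


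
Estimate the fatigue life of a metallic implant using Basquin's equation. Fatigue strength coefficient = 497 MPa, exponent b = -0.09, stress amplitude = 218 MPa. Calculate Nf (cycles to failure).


sigma_a = sigma_f' * (2Nf)^b
2Nf = (sigma_a/sigma_f')^(1/b)
2Nf = (218/497)^(1/-0.09)
2Nf = 9476.8826
Nf = 4738


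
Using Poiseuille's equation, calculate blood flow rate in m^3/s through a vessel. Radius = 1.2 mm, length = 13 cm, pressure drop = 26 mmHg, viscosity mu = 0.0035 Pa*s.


Q = pi*r^4*dP / (8*mu*L)
r = 0.0012 m, L = 0.13 m
dP = 26 mmHg = 3466.372 Pa
Q = 6.2037e-06 m^3/s


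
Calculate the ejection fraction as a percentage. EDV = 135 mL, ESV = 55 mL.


SV = EDV - ESV = 135 - 55 = 80 mL
EF = SV/EDV * 100 = 80/135 * 100
EF = 59.26%


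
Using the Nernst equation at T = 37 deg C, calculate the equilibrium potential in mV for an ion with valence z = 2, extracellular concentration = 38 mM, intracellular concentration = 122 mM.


E = (RT/(zF)) * ln(C_out/C_in)
T = 37 + 273.15 = 310.15 K
E = (8.314 * 310.15 / (2 * 96485)) * ln(38/122)
E = -15.59 mV


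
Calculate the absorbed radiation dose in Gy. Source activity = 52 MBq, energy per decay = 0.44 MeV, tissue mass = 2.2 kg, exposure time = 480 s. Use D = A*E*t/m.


A = 52 MBq = 5.2000e+07 Bq
E = 0.44 MeV = 7.0488e-14 J
D = A*E*t/m = 5.2000e+07*7.0488e-14*480/2.2
D = 7.9972e-04 Gy


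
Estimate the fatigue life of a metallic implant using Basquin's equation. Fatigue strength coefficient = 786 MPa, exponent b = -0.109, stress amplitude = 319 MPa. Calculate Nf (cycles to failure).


sigma_a = sigma_f' * (2Nf)^b
2Nf = (sigma_a/sigma_f')^(1/b)
2Nf = (319/786)^(1/-0.109)
2Nf = 3916.9937
Nf = 1958


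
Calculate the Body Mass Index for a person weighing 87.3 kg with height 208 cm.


BMI = weight / height^2
height = 208 cm = 2.08 m
BMI = 87.3 / 2.08^2
BMI = 20.18 kg/m^2


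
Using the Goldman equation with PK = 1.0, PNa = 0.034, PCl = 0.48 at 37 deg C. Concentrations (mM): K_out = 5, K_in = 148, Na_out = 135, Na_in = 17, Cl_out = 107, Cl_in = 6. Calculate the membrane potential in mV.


Vm = (RT/F)*ln((PK*Ko + PNa*Nao + PCl*Cli)/(PK*Ki + PNa*Nai + PCl*Clo))
Numer = 12.47, Denom = 199.938
Vm = -74.15 mV


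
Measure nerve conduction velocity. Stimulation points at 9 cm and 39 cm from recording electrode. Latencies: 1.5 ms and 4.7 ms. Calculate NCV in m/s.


Distance = (39 - 9) / 100 = 0.3 m
dt = (4.7 - 1.5) / 1000 = 0.0032 s
NCV = dist / dt = 93.75 m/s


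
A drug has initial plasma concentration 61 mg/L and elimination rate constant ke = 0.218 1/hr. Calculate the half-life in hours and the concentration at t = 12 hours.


t_half = ln(2) / ke = 0.693147 / 0.218 = 3.18 hr
C(t) = C0 * exp(-ke*t) = 61 * exp(-0.218*12)
C(12) = 4.459 mg/L


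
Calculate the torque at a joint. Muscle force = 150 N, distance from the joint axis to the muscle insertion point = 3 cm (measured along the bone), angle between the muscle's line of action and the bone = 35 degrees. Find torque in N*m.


Torque = F * d * sin(theta)   (moment arm = d*sin(theta))
d = 3 cm = 0.03 m
Torque = 150 * 0.03 * sin(35)
Torque = 2.581 N*m


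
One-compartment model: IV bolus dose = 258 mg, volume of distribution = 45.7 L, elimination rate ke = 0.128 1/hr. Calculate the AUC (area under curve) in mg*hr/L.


C0 = Dose/Vd = 258/45.7 = 5.64551 mg/L
AUC = C0/ke = 5.64551/0.128
AUC = 44.11 mg*hr/L


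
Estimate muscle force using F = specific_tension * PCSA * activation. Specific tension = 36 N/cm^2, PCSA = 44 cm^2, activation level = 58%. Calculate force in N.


F = sigma * PCSA * activation
F = 36 * 44 * 0.58
F = 918.7 N


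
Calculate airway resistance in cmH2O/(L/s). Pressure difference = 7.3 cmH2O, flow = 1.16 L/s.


R = dP / flow
R = 7.3 / 1.16
R = 6.293 cmH2O/(L/s)
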